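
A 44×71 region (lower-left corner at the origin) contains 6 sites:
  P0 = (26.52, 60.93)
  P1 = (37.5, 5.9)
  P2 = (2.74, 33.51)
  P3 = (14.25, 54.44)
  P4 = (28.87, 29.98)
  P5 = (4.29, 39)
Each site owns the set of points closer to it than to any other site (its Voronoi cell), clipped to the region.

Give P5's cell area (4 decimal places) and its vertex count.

1. box [0,44]×[0,71]: [(0, 0) (44, 0) (44, 71) (0, 71)]
2. ⊥bis P5·P0 via (15.405,49.965): [(0, 65.5807) (0, 0) (44, 0) (44, 20.9788)]  |A|=1904.3104
3. ⊥bis P5·P1 via (20.895,22.45): [(31.7774, 33.3686) (0, 65.5807) (0, 1.4856)]  |A|=1018.39
4. ⊥bis P5·P2 via (3.515,36.255): [(27.816, 29.394) (31.7774, 33.3686) (0, 65.5807) (0, 37.2474)]  |A|=521.0136
5. ⊥bis P5·P3 via (9.27,46.72): [(27.816, 29.394) (31.0691, 32.6579) (0, 52.6999) (0, 37.2474)]  |A|=298.2144
6. ⊥bis P5·P4 via (16.58,34.49): [(15.9404, 32.7469) (18.8097, 40.5661) (0, 52.6999) (0, 37.2474)]  |A|=214.1056
7. canonical 4-gon: [(15.9404, 32.7469) (18.8097, 40.5661) (0, 52.6999) (0, 37.2474)]
8. shoelace: 214.1056

Area of P5's cell: 214.1056 (4 vertices)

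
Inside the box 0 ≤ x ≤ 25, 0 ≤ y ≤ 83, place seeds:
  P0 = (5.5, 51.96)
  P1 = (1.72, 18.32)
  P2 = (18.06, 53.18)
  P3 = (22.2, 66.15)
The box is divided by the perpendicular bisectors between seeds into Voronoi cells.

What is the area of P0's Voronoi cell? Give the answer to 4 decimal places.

Area of P0's cell: 407.2581

1. box [0,25]×[0,83]: [(0, 0) (25, 0) (25, 83) (0, 83)]
2. ⊥bis P0·P1 via (3.61,35.14): [(0, 35.5456) (25, 32.7365) (25, 83) (0, 83)]  |A|=1221.4734
3. ⊥bis P0·P2 via (11.78,52.57): [(0, 35.5456) (13.5819, 34.0195) (8.8242, 83) (0, 83)]  |A|=538.3671
4. ⊥bis P0·P3 via (13.85,59.055): [(0, 75.3549) (0, 35.5456) (13.5819, 34.0195) (10.8016, 62.6426)]  |A|=407.2581
5. canonical 4-gon: [(0, 75.3549) (0, 35.5456) (13.5819, 34.0195) (10.8016, 62.6426)]
6. shoelace: 407.2581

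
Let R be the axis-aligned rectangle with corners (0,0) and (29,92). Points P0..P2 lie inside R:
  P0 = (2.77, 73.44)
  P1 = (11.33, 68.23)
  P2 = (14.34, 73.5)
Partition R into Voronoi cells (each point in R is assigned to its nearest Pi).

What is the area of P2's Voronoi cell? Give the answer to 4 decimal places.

1. box [0,29]×[0,92]: [(0, 0) (29, 0) (29, 92) (0, 92)]
2. ⊥bis P2·P0 via (8.555,73.47): [(8.936, 0) (29, 0) (29, 92) (8.4589, 92)]  |A|=1867.8342
3. ⊥bis P2·P1 via (12.835,70.865): [(8.5558, 73.3091) (29, 61.6322) (29, 92) (8.4589, 92)]  |A|=502.3878
4. canonical 4-gon: [(8.5558, 73.3091) (29, 61.6322) (29, 92) (8.4589, 92)]
5. shoelace: 502.3878

Area of P2's cell: 502.3878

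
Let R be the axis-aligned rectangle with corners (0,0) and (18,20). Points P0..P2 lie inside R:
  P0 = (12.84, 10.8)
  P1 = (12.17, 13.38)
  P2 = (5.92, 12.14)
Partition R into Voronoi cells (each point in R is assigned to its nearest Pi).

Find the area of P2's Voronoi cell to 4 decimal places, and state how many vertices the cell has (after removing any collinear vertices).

1. box [0,18]×[0,20]: [(0, 0) (18, 0) (18, 20) (0, 20)]
2. ⊥bis P2·P0 via (9.38,11.47): [(0, 0) (7.1589, 0) (11.0318, 20) (0, 20)]  |A|=181.9069
3. ⊥bis P2·P1 via (9.045,12.76): [(0, 0) (7.1589, 0) (9.3409, 11.2683) (7.6086, 20) (0, 20)]  |A|=166.9619
4. canonical 5-gon: [(0, 0) (7.1589, 0) (9.3409, 11.2683) (7.6086, 20) (0, 20)]
5. shoelace: 166.9619

Area of P2's cell: 166.9619 (5 vertices)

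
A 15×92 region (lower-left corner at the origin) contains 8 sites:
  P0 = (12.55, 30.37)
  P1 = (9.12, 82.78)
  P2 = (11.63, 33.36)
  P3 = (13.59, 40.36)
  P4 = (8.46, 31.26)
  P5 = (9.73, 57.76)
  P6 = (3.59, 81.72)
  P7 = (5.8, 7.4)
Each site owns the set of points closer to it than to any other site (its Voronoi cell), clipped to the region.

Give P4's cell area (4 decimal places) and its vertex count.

1. box [0,15]×[0,92]: [(0, 0) (15, 0) (15, 92) (0, 92)]
2. ⊥bis P4·P0 via (10.505,30.815): [(0, 0) (3.7995, 0) (15, 51.4718) (15, 92) (0, 92)]  |A|=1091.746
3. ⊥bis P4·P1 via (8.79,57.02): [(0, 57.1326) (0, 0) (3.7995, 0) (15, 51.4718) (15, 56.9404)]  |A|=567.2939
4. ⊥bis P4·P2 via (10.045,32.31): [(0, 47.4732) (0, 0) (3.7995, 0) (10.6361, 31.4177)]  |A|=312.1519
5. ⊥bis P4·P3 via (11.025,35.81): [(5.7603, 38.7779) (0, 42.0252) (0, 0) (3.7995, 0) (10.6361, 31.4177)]  |A|=296.461
6. ⊥bis P4·P5 via (9.095,44.51): [(5.7603, 38.7779) (0, 42.0252) (0, 0) (3.7995, 0) (10.6361, 31.4177)]  |A|=296.461
7. ⊥bis P4·P6 via (6.025,56.49): [(5.7603, 38.7779) (0, 42.0252) (0, 0) (3.7995, 0) (10.6361, 31.4177)]  |A|=296.461
8. ⊥bis P4·P7 via (7.13,19.33): [(5.7603, 38.7779) (0, 42.0252) (0, 20.1249) (7.9851, 19.2347) (10.6361, 31.4177)]  |A|=179.5703
9. canonical 5-gon: [(5.7603, 38.7779) (0, 42.0252) (0, 20.1249) (7.9851, 19.2347) (10.6361, 31.4177)]
10. shoelace: 179.5703

Area of P4's cell: 179.5703 (5 vertices)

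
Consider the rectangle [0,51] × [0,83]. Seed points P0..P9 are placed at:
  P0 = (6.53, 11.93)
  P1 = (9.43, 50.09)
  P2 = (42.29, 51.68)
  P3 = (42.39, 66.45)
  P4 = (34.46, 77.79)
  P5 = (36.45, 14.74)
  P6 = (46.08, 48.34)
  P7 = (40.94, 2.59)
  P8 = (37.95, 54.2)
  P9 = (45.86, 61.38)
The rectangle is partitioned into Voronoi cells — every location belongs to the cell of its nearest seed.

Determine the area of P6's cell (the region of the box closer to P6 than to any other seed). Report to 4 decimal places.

1. box [0,51]×[0,83]: [(0, 0) (51, 0) (51, 83) (0, 83)]
2. ⊥bis P6·P0 via (26.305,30.135): [(0, 58.7085) (51, 3.3103) (51, 83) (0, 83)]  |A|=2651.5194
3. ⊥bis P6·P1 via (27.755,49.215): [(26.8174, 29.5784) (51, 3.3103) (51, 83) (29.3682, 83)]  |A|=1541.3554
4. ⊥bis P6·P2 via (44.185,50.01): [(26.8539, 30.3439) (26.8174, 29.5784) (51, 3.3103) (51, 57.7432)]  |A|=666.9058
5. ⊥bis P6·P3 via (44.235,57.395): [(26.8539, 30.3439) (26.8174, 29.5784) (51, 3.3103) (51, 57.7432)]  |A|=666.9058
6. ⊥bis P6·P4 via (40.27,63.065): [(26.8539, 30.3439) (26.8174, 29.5784) (51, 3.3103) (51, 57.7432)]  |A|=666.9058
7. ⊥bis P6·P5 via (41.265,31.54): [(30.6014, 34.5963) (51, 28.7499) (51, 57.7432)]  |A|=295.7116
8. ⊥bis P6·P7 via (43.51,25.465): [(30.6014, 34.5963) (51, 28.7499) (51, 57.7432)]  |A|=295.7116
9. ⊥bis P6·P8 via (42.015,51.27): [(30.6014, 34.5963) (51, 28.7499) (51, 57.7432)]  |A|=295.7116
10. ⊥bis P6·P9 via (45.97,54.86): [(48.4967, 54.9026) (30.6014, 34.5963) (51, 28.7499) (51, 54.9449)]  |A|=292.2091
11. canonical 4-gon: [(48.4967, 54.9026) (30.6014, 34.5963) (51, 28.7499) (51, 54.9449)]
12. shoelace: 292.2091

Area of P6's cell: 292.2091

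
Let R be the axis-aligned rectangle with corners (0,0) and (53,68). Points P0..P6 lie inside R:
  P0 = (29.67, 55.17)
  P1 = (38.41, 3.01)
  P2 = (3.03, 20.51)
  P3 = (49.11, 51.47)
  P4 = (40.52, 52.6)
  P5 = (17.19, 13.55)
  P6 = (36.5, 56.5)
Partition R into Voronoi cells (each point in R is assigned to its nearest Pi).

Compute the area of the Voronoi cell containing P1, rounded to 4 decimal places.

Area of P1's cell: 607.6669

1. box [0,53]×[0,68]: [(0, 0) (53, 0) (53, 68) (0, 68)]
2. ⊥bis P1·P0 via (34.04,29.09): [(0, 23.3862) (0, 0) (53, 0) (53, 32.267)]  |A|=1474.8091
3. ⊥bis P1·P2 via (20.72,11.76): [(28.8628, 28.2225) (14.9032, 0) (53, 0) (53, 32.267)]  |A|=927.0106
4. ⊥bis P1·P3 via (43.76,27.24): [(34.8026, 29.2178) (28.8628, 28.2225) (14.9032, 0) (53, 0) (53, 25.1998)]  |A|=862.7088
5. ⊥bis P1·P4 via (39.465,27.805): [(41.6155, 27.7135) (29.0228, 28.2493) (28.8628, 28.2225) (14.9032, 0) (53, 0) (53, 25.1998)]  |A|=855.0624
6. ⊥bis P1·P5 via (27.8,8.28): [(41.6155, 27.7135) (37.5388, 27.887) (23.6873, 0) (53, 0) (53, 25.1998)]  |A|=607.6669
7. ⊥bis P1·P6 via (37.455,29.755): [(41.6155, 27.7135) (37.5388, 27.887) (23.6873, 0) (53, 0) (53, 25.1998)]  |A|=607.6669
8. canonical 5-gon: [(41.6155, 27.7135) (37.5388, 27.887) (23.6873, 0) (53, 0) (53, 25.1998)]
9. shoelace: 607.6669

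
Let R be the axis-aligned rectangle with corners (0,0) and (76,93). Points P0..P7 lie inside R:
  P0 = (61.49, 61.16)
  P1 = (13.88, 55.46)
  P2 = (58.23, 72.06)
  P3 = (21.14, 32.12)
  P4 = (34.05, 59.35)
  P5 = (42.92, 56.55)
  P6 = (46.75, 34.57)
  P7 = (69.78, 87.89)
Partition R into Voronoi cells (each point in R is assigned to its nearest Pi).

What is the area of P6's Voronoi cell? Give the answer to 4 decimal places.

Area of P6's cell: 1782.2811

1. box [0,76]×[0,93]: [(0, 0) (76, 0) (76, 93) (0, 93)]
2. ⊥bis P6·P0 via (54.12,47.865): [(0, 77.8661) (0, 0) (76, 0) (76, 35.736)]  |A|=4316.8776
3. ⊥bis P6·P1 via (30.315,45.015): [(37.8561, 56.8808) (1.7064, 0) (76, 0) (76, 35.736)]  |A|=2794.4923
4. ⊥bis P6·P2 via (52.49,53.315): [(37.8561, 56.8808) (1.7064, 0) (76, 0) (76, 35.736)]  |A|=2794.4923
5. ⊥bis P6·P3 via (33.945,33.345): [(37.8561, 56.8808) (32.4997, 48.4526) (37.135, 0) (76, 0) (76, 35.736)]  |A|=1936.1898
6. ⊥bis P6·P4 via (40.4,46.96): [(48.3773, 51.0484) (33.0051, 43.17) (37.135, 0) (76, 0) (76, 35.736)]  |A|=1833.6393
7. ⊥bis P6·P5 via (44.835,45.56): [(55.063, 47.3422) (33.9766, 43.6679) (33.0051, 43.17) (37.135, 0) (76, 0) (76, 35.736)]  |A|=1782.2811
8. ⊥bis P6·P7 via (58.265,61.23): [(55.063, 47.3422) (33.9766, 43.6679) (33.0051, 43.17) (37.135, 0) (76, 0) (76, 35.736)]  |A|=1782.2811
9. canonical 6-gon: [(55.063, 47.3422) (33.9766, 43.6679) (33.0051, 43.17) (37.135, 0) (76, 0) (76, 35.736)]
10. shoelace: 1782.2811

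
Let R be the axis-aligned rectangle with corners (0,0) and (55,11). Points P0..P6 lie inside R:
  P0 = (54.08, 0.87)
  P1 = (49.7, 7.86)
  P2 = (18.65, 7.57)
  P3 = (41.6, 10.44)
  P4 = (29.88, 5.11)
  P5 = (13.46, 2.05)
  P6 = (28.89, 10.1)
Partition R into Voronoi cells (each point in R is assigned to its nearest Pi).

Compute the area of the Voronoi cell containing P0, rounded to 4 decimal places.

Area of P0's cell: 31.8089

1. box [0,55]×[0,11]: [(0, 0) (55, 0) (55, 11) (0, 11)]
2. ⊥bis P0·P1 via (51.89,4.365): [(44.9239, 0) (55, 0) (55, 6.3138)]  |A|=31.8089
3. ⊥bis P0·P2 via (36.365,4.22): [(44.9239, 0) (55, 0) (55, 6.3138)]  |A|=31.8089
4. ⊥bis P0·P3 via (47.84,5.655): [(44.9239, 0) (55, 0) (55, 6.3138)]  |A|=31.8089
5. ⊥bis P0·P4 via (41.98,2.99): [(44.9239, 0) (55, 0) (55, 6.3138)]  |A|=31.8089
6. ⊥bis P0·P5 via (33.77,1.46): [(44.9239, 0) (55, 0) (55, 6.3138)]  |A|=31.8089
7. ⊥bis P0·P6 via (41.485,5.485): [(44.9239, 0) (55, 0) (55, 6.3138)]  |A|=31.8089
8. canonical 3-gon: [(44.9239, 0) (55, 0) (55, 6.3138)]
9. shoelace: 31.8089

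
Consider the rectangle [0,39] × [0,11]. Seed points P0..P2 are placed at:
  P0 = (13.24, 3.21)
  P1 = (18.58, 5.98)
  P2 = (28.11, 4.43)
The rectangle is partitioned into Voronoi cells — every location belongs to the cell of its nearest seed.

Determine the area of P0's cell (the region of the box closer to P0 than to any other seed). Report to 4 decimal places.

Area of P0's cell: 169.8461

1. box [0,39]×[0,11]: [(0, 0) (39, 0) (39, 11) (0, 11)]
2. ⊥bis P0·P1 via (15.91,4.595): [(0, 0) (18.2935, 0) (12.5876, 11) (0, 11)]  |A|=169.8461
3. ⊥bis P0·P2 via (20.675,3.82): [(0, 0) (18.2935, 0) (12.5876, 11) (0, 11)]  |A|=169.8461
4. canonical 4-gon: [(0, 0) (18.2935, 0) (12.5876, 11) (0, 11)]
5. shoelace: 169.8461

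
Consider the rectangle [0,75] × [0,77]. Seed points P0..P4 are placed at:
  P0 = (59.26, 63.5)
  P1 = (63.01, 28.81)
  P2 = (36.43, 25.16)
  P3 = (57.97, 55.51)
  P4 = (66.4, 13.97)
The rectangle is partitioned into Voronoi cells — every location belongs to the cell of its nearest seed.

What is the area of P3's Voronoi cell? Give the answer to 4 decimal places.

1. box [0,75]×[0,77]: [(0, 0) (75, 0) (75, 77) (0, 77)]
2. ⊥bis P3·P0 via (58.615,59.505): [(0, 68.9685) (0, 0) (75, 0) (75, 56.8596)]  |A|=4718.5541
3. ⊥bis P3·P1 via (60.49,42.16): [(0, 68.9685) (0, 30.7417) (75, 44.899) (75, 56.8596)]  |A|=1882.0305
4. ⊥bis P3·P2 via (47.2,40.335): [(8.8739, 67.5358) (47.9609, 39.795) (75, 44.899) (75, 56.8596)]  |A|=870.2488
5. ⊥bis P3·P4 via (62.185,34.74): [(8.8739, 67.5358) (47.9609, 39.795) (75, 44.899) (75, 56.8596)]  |A|=870.2488
6. canonical 4-gon: [(8.8739, 67.5358) (47.9609, 39.795) (75, 44.899) (75, 56.8596)]
7. shoelace: 870.2488

Area of P3's cell: 870.2488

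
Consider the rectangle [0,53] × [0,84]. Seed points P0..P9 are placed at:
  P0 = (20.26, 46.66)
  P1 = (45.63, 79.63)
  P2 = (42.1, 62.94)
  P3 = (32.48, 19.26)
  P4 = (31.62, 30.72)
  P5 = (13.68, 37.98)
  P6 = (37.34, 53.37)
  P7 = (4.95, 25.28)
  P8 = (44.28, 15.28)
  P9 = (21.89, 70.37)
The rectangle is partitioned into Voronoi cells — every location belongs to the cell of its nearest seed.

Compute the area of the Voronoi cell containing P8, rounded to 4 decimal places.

Area of P8's cell: 470.7183

1. box [0,53]×[0,84]: [(0, 0) (53, 0) (53, 84) (0, 84)]
2. ⊥bis P8·P0 via (32.27,30.97): [(0, 6.2687) (0, 0) (53, 0) (53, 46.8379)]  |A|=1407.326
3. ⊥bis P8·P1 via (44.955,47.455): [(0, 6.2687) (0, 0) (53, 0) (53, 46.8379)]  |A|=1407.326
4. ⊥bis P8·P2 via (43.19,39.11): [(42.886, 39.0961) (0, 6.2687) (0, 0) (53, 0) (53, 39.5587)]  |A|=1370.5153
5. ⊥bis P8·P3 via (38.38,17.27): [(45.7864, 39.2288) (32.555, 0) (53, 0) (53, 39.5587)]  |A|=543.6951
6. ⊥bis P8·P4 via (37.95,23): [(41.2159, 25.6778) (32.555, 0) (53, 0) (53, 35.3402)]  |A|=470.7183
7. ⊥bis P8·P5 via (28.98,26.63): [(41.2159, 25.6778) (32.555, 0) (53, 0) (53, 35.3402)]  |A|=470.7183
8. ⊥bis P8·P6 via (40.81,34.325): [(41.2159, 25.6778) (32.555, 0) (53, 0) (53, 35.3402)]  |A|=470.7183
9. ⊥bis P8·P7 via (24.615,20.28): [(41.2159, 25.6778) (32.555, 0) (53, 0) (53, 35.3402)]  |A|=470.7183
10. ⊥bis P8·P9 via (33.085,42.825): [(41.2159, 25.6778) (32.555, 0) (53, 0) (53, 35.3402)]  |A|=470.7183
11. canonical 4-gon: [(41.2159, 25.6778) (32.555, 0) (53, 0) (53, 35.3402)]
12. shoelace: 470.7183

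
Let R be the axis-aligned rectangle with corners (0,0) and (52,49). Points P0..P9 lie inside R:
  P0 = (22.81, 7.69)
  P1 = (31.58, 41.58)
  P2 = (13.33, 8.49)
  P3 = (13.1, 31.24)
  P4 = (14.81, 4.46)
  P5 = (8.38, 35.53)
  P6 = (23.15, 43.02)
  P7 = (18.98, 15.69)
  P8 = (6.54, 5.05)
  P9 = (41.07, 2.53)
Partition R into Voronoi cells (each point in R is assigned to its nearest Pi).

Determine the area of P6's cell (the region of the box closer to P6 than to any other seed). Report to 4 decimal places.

1. box [0,52]×[0,49]: [(0, 0) (52, 0) (52, 49) (0, 49)]
2. ⊥bis P6·P0 via (22.98,25.355): [(0, 25.5761) (52, 25.0757) (52, 49) (0, 49)]  |A|=1231.0513
3. ⊥bis P6·P1 via (27.365,42.3): [(0, 25.5761) (24.468, 25.3407) (28.5095, 49) (0, 49)]  |A|=623.8253
4. ⊥bis P6·P2 via (18.24,25.755): [(0, 30.9423) (19.5298, 25.3882) (24.468, 25.3407) (28.5095, 49) (0, 49)]  |A|=571.4257
5. ⊥bis P6·P3 via (18.125,37.13): [(25.4189, 30.9073) (28.5095, 49) (4.2117, 49)]  |A|=219.8066
6. ⊥bis P6·P4 via (18.98,23.74): [(25.4189, 30.9073) (28.5095, 49) (4.2117, 49)]  |A|=219.8066
7. ⊥bis P6·P5 via (15.765,39.275): [(15.8826, 39.0431) (25.4189, 30.9073) (28.5095, 49) (10.8334, 49)]  |A|=186.8409
8. ⊥bis P6·P7 via (21.065,29.355): [(15.8826, 39.0431) (25.4189, 30.9073) (28.5095, 49) (10.8334, 49)]  |A|=186.8409
9. ⊥bis P6·P8 via (14.845,24.035): [(15.8826, 39.0431) (25.4189, 30.9073) (28.5095, 49) (10.8334, 49)]  |A|=186.8409
10. ⊥bis P6·P9 via (32.11,22.775): [(15.8826, 39.0431) (25.4189, 30.9073) (28.5095, 49) (10.8334, 49)]  |A|=186.8409
11. canonical 4-gon: [(15.8826, 39.0431) (25.4189, 30.9073) (28.5095, 49) (10.8334, 49)]
12. shoelace: 186.8409

Area of P6's cell: 186.8409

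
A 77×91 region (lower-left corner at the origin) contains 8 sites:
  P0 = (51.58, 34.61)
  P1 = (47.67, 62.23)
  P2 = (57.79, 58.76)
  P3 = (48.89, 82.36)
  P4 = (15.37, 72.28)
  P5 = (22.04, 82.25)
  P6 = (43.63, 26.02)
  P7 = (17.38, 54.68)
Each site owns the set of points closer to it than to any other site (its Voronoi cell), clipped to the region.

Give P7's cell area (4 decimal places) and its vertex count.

Area of P7's cell: 1195.6548 (5 vertices)

1. box [0,77]×[0,91]: [(0, 0) (77, 0) (77, 91) (0, 91)]
2. ⊥bis P7·P0 via (34.48,44.645): [(0, 0) (8.2804, 0) (61.6831, 91) (0, 91)]  |A|=3183.3392
3. ⊥bis P7·P1 via (32.525,58.455): [(0, 0) (8.2804, 0) (35.5239, 46.4238) (24.4129, 91) (0, 91)]  |A|=2352.6584
4. ⊥bis P7·P2 via (37.585,56.72): [(0, 0) (8.2804, 0) (35.5239, 46.4238) (24.4129, 91) (0, 91)]  |A|=2352.6584
5. ⊥bis P7·P3 via (33.135,68.52): [(0, 0) (8.2804, 0) (35.5239, 46.4238) (28.7807, 73.4768) (13.3874, 91) (0, 91)]  |A|=2256.0571
6. ⊥bis P7·P4 via (16.375,63.48): [(0, 61.6099) (0, 0) (8.2804, 0) (35.5239, 46.4238) (30.8601, 65.1343)]  |A|=1583.4379
7. ⊥bis P7·P5 via (19.71,68.465): [(0, 61.6099) (0, 0) (8.2804, 0) (35.5239, 46.4238) (30.8601, 65.1343)]  |A|=1583.4379
8. ⊥bis P7·P6 via (30.505,40.35): [(0, 61.6099) (0, 12.4101) (33.6499, 43.2304) (35.5239, 46.4238) (30.8601, 65.1343)]  |A|=1195.6548
9. canonical 5-gon: [(0, 61.6099) (0, 12.4101) (33.6499, 43.2304) (35.5239, 46.4238) (30.8601, 65.1343)]
10. shoelace: 1195.6548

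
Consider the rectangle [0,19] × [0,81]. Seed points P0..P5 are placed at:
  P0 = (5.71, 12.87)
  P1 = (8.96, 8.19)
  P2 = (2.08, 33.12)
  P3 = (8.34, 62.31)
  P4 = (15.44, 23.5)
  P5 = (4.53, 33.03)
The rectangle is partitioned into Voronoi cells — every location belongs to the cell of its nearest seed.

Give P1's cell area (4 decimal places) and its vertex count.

Area of P1's cell: 214.2856 (5 vertices)

1. box [0,19]×[0,81]: [(0, 0) (19, 0) (19, 81) (0, 81)]
2. ⊥bis P1·P0 via (7.335,10.53): [(0, 5.4362) (0, 0) (19, 0) (19, 18.6307)]  |A|=228.636
3. ⊥bis P1·P2 via (5.52,20.655): [(0, 5.4362) (0, 0) (19, 0) (19, 18.6307)]  |A|=228.636
4. ⊥bis P1·P3 via (8.65,35.25): [(0, 5.4362) (0, 0) (19, 0) (19, 18.6307)]  |A|=228.636
5. ⊥bis P1·P4 via (12.2,15.845): [(13.9326, 15.1117) (0, 5.4362) (0, 0) (19, 0) (19, 12.9669)]  |A|=214.2856
6. ⊥bis P1·P5 via (6.745,20.61): [(13.9326, 15.1117) (0, 5.4362) (0, 0) (19, 0) (19, 12.9669)]  |A|=214.2856
7. canonical 5-gon: [(13.9326, 15.1117) (0, 5.4362) (0, 0) (19, 0) (19, 12.9669)]
8. shoelace: 214.2856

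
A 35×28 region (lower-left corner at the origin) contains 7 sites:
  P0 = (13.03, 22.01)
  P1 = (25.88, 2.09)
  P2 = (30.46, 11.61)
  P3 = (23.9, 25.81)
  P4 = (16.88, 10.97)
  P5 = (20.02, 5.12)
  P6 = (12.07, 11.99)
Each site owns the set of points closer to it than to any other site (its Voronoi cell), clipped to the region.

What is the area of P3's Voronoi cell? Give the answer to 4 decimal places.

1. box [0,35]×[0,28]: [(0, 0) (35, 0) (35, 28) (0, 28)]
2. ⊥bis P3·P0 via (18.465,23.91): [(26.8236, 0) (35, 0) (35, 28) (17.0352, 28)]  |A|=365.9769
3. ⊥bis P3·P1 via (24.89,13.95): [(22.0303, 13.7113) (35, 14.7939) (35, 28) (17.0352, 28)]  |A|=213.9862
4. ⊥bis P3·P2 via (27.18,18.71): [(21.2419, 15.9667) (35, 22.3226) (35, 28) (17.0352, 28)]  |A|=147.1427
5. ⊥bis P3·P4 via (20.39,18.39): [(20.3956, 18.3873) (23.4026, 16.9649) (35, 22.3226) (35, 28) (17.0352, 28)]  |A|=144.1053
6. ⊥bis P3·P5 via (21.96,15.465): [(20.3956, 18.3873) (23.4026, 16.9649) (35, 22.3226) (35, 28) (17.0352, 28)]  |A|=144.1053
7. ⊥bis P3·P6 via (17.985,18.9): [(20.3956, 18.3873) (23.4026, 16.9649) (35, 22.3226) (35, 28) (17.0352, 28)]  |A|=144.1053
8. canonical 5-gon: [(20.3956, 18.3873) (23.4026, 16.9649) (35, 22.3226) (35, 28) (17.0352, 28)]
9. shoelace: 144.1053

Area of P3's cell: 144.1053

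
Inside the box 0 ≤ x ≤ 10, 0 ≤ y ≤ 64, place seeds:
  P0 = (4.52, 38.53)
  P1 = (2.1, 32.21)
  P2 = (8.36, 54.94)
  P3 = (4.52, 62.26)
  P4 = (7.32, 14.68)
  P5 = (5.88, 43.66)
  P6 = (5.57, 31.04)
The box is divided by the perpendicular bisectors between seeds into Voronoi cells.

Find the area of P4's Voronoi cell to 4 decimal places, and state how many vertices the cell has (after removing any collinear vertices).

1. box [0,10]×[0,64]: [(0, 0) (10, 0) (10, 64) (0, 64)]
2. ⊥bis P4·P0 via (5.92,26.605): [(0, 25.91) (0, 0) (10, 0) (10, 27.084)]  |A|=264.9699
3. ⊥bis P4·P1 via (4.71,23.445): [(0, 22.0425) (0, 0) (10, 0) (10, 25.0202)]  |A|=235.3135
4. ⊥bis P4·P2 via (7.84,34.81): [(0, 22.0425) (0, 0) (10, 0) (10, 25.0202)]  |A|=235.3135
5. ⊥bis P4·P3 via (5.92,38.47): [(0, 22.0425) (0, 0) (10, 0) (10, 25.0202)]  |A|=235.3135
6. ⊥bis P4·P5 via (6.6,29.17): [(0, 22.0425) (0, 0) (10, 0) (10, 25.0202)]  |A|=235.3135
7. ⊥bis P4·P6 via (6.445,22.86): [(0.6714, 22.2424) (0, 22.0425) (0, 0) (10, 0) (10, 23.2403)]  |A|=227.0113
8. canonical 5-gon: [(0.6714, 22.2424) (0, 22.0425) (0, 0) (10, 0) (10, 23.2403)]
9. shoelace: 227.0113

Area of P4's cell: 227.0113 (5 vertices)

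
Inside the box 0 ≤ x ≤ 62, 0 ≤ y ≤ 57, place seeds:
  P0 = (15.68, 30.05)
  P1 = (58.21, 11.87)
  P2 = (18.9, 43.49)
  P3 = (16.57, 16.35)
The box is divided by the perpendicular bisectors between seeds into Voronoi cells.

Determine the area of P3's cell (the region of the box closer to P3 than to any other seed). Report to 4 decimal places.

Area of P3's cell: 868.9206

1. box [0,62]×[0,57]: [(0, 0) (62, 0) (62, 57) (0, 57)]
2. ⊥bis P3·P0 via (16.125,23.2): [(0, 22.1525) (0, 0) (62, 0) (62, 26.1802)]  |A|=1498.3126
3. ⊥bis P3·P1 via (37.39,14.11): [(38.5245, 24.6552) (0, 22.1525) (0, 0) (35.8719, 0)]  |A|=868.9206
4. ⊥bis P3·P2 via (17.735,29.92): [(38.5245, 24.6552) (0, 22.1525) (0, 0) (35.8719, 0)]  |A|=868.9206
5. canonical 4-gon: [(38.5245, 24.6552) (0, 22.1525) (0, 0) (35.8719, 0)]
6. shoelace: 868.9206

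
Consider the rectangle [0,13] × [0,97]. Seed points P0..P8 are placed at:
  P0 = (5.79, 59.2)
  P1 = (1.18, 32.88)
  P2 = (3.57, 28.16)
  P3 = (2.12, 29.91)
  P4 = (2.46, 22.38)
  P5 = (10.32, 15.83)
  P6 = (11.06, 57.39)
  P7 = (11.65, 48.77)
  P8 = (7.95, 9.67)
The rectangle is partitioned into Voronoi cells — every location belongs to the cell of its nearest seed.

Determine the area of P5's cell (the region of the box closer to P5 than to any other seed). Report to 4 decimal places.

1. box [0,13]×[0,97]: [(0, 0) (13, 0) (13, 97) (0, 97)]
2. ⊥bis P5·P0 via (8.055,37.515): [(0, 36.6737) (0, 0) (13, 0) (13, 38.0315)]  |A|=485.5835
3. ⊥bis P5·P1 via (5.75,24.355): [(0, 21.2726) (0, 0) (13, 0) (13, 28.2415)]  |A|=321.8417
4. ⊥bis P5·P2 via (6.945,21.995): [(0, 18.193) (0, 0) (13, 0) (13, 25.3098)]  |A|=282.768
5. ⊥bis P5·P3 via (6.22,22.87): [(0, 18.193) (0, 0) (13, 0) (13, 25.3098)]  |A|=282.768
6. ⊥bis P5·P4 via (6.39,19.105): [(10.3531, 23.8608) (0, 11.437) (0, 0) (13, 0) (13, 25.3098)]  |A|=247.7951
7. ⊥bis P5·P6 via (10.69,36.61): [(10.3531, 23.8608) (0, 11.437) (0, 0) (13, 0) (13, 25.3098)]  |A|=247.7951
8. ⊥bis P5·P7 via (10.985,32.3): [(10.3531, 23.8608) (0, 11.437) (0, 0) (13, 0) (13, 25.3098)]  |A|=247.7951
9. ⊥bis P5·P8 via (9.135,12.75): [(10.3531, 23.8608) (3.0463, 15.0926) (13, 11.263) (13, 25.3098)]  |A|=76.219
10. canonical 4-gon: [(10.3531, 23.8608) (3.0463, 15.0926) (13, 11.263) (13, 25.3098)]
11. shoelace: 76.219

Area of P5's cell: 76.2190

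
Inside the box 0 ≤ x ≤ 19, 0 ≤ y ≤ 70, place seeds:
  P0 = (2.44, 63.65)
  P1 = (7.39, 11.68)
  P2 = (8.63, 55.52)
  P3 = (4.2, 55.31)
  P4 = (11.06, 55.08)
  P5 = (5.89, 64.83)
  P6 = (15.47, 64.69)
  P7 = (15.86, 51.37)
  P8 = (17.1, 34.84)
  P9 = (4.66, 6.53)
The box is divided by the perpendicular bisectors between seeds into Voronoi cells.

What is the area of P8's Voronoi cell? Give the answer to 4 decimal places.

Area of P8's cell: 334.1743

1. box [0,19]×[0,70]: [(0, 0) (19, 0) (19, 70) (0, 70)]
2. ⊥bis P8·P0 via (9.77,49.245): [(0, 44.2735) (0, 0) (19, 0) (19, 53.9417)]  |A|=933.0446
3. ⊥bis P8·P1 via (12.245,23.26): [(0, 44.2735) (0, 28.3938) (19, 20.4279) (19, 53.9417)]  |A|=469.2382
4. ⊥bis P8·P2 via (12.865,45.18): [(0, 39.9108) (0, 28.3938) (19, 20.4279) (19, 47.6927)]  |A|=368.4275
5. ⊥bis P8·P3 via (10.65,45.075): [(7.0138, 42.7835) (0, 38.3635) (0, 28.3938) (19, 20.4279) (19, 47.6927)]  |A|=363.0011
6. ⊥bis P8·P4 via (14.08,44.96): [(7.6239, 43.0334) (7.0138, 42.7835) (0, 38.3635) (0, 28.3938) (19, 20.4279) (19, 46.4282)]  |A|=355.8084
7. ⊥bis P8·P5 via (11.495,49.835): [(7.6239, 43.0334) (7.0138, 42.7835) (0, 38.3635) (0, 28.3938) (19, 20.4279) (19, 46.4282)]  |A|=355.8084
8. ⊥bis P8·P6 via (16.285,49.765): [(7.6239, 43.0334) (7.0138, 42.7835) (0, 38.3635) (0, 28.3938) (19, 20.4279) (19, 46.4282)]  |A|=355.8084
9. ⊥bis P8·P7 via (16.48,43.105): [(6.3138, 42.3424) (0, 38.3635) (0, 28.3938) (19, 20.4279) (19, 43.294)]  |A|=334.1743
10. ⊥bis P8·P9 via (10.88,20.685): [(6.3138, 42.3424) (0, 38.3635) (0, 28.3938) (19, 20.4279) (19, 43.294)]  |A|=334.1743
11. canonical 5-gon: [(6.3138, 42.3424) (0, 38.3635) (0, 28.3938) (19, 20.4279) (19, 43.294)]
12. shoelace: 334.1743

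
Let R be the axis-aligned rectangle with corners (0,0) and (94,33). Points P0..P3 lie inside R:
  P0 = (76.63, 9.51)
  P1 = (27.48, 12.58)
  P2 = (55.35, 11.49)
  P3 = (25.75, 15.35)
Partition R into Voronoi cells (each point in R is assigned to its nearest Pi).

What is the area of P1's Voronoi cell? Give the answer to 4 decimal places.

Area of P1's cell: 430.8823

1. box [0,94]×[0,33]: [(0, 0) (94, 0) (94, 33) (0, 33)]
2. ⊥bis P1·P0 via (52.055,11.045): [(0, 0) (51.3651, 0) (53.4263, 33) (0, 33)]  |A|=1729.0591
3. ⊥bis P1·P2 via (41.415,12.035): [(0, 0) (40.9443, 0) (42.2349, 33) (0, 33)]  |A|=1372.4577
4. ⊥bis P1·P3 via (26.615,13.965): [(4.2549, 0) (40.9443, 0) (41.8629, 23.4881)]  |A|=430.8823
5. canonical 3-gon: [(4.2549, 0) (40.9443, 0) (41.8629, 23.4881)]
6. shoelace: 430.8823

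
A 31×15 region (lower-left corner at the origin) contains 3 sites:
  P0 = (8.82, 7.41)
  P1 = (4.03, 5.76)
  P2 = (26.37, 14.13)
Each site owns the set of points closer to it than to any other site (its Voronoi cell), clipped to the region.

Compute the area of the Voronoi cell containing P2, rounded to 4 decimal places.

1. box [0,31]×[0,15]: [(0, 0) (31, 0) (31, 15) (0, 15)]
2. ⊥bis P2·P0 via (17.595,10.77): [(21.7189, 0) (31, 0) (31, 15) (15.9753, 15)]  |A|=182.2935
3. ⊥bis P2·P1 via (15.2,9.945): [(21.7189, 0) (31, 0) (31, 15) (15.9753, 15)]  |A|=182.2935
4. canonical 4-gon: [(21.7189, 0) (31, 0) (31, 15) (15.9753, 15)]
5. shoelace: 182.2935

Area of P2's cell: 182.2935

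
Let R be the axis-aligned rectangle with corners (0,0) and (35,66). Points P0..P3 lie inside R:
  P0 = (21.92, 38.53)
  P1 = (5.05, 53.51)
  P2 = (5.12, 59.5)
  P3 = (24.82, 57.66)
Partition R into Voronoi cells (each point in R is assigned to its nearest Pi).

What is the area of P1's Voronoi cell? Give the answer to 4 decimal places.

1. box [0,35]×[0,66]: [(0, 0) (35, 0) (35, 66) (0, 66)]
2. ⊥bis P1·P0 via (13.485,46.02): [(0, 30.8336) (31.2266, 66) (0, 66)]  |A|=549.0628
3. ⊥bis P1·P2 via (5.085,56.505): [(0, 56.5644) (0, 30.8336) (22.6134, 56.3002)]  |A|=290.931
4. ⊥bis P1·P3 via (14.935,55.585): [(14.7656, 56.3919) (0, 56.5644) (0, 30.8336) (16.2817, 49.1695)]  |A|=262.6608
5. canonical 4-gon: [(14.7656, 56.3919) (0, 56.5644) (0, 30.8336) (16.2817, 49.1695)]
6. shoelace: 262.6608

Area of P1's cell: 262.6608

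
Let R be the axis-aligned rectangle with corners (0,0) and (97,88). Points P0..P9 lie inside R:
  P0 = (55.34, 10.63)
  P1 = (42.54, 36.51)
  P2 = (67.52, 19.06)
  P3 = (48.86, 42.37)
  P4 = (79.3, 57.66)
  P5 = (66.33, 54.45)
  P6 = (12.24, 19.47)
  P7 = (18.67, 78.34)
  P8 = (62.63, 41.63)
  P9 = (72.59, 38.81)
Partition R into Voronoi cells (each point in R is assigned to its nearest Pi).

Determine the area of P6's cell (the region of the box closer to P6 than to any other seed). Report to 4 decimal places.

1. box [0,97]×[0,88]: [(0, 0) (97, 0) (97, 88) (0, 88)]
2. ⊥bis P6·P0 via (33.79,15.05): [(0, 0) (30.7032, 0) (48.7524, 88) (0, 88)]  |A|=3496.044
3. ⊥bis P6·P1 via (27.39,27.99): [(0, 76.694) (0, 0) (30.7032, 0) (34.0244, 16.1929)]  |A|=1553.3216
4. ⊥bis P6·P2 via (39.88,19.265): [(0, 76.694) (0, 0) (30.7032, 0) (34.0244, 16.1929)]  |A|=1553.3216
5. ⊥bis P6·P3 via (30.55,30.92): [(0, 76.694) (0, 0) (30.7032, 0) (34.0244, 16.1929)]  |A|=1553.3216
6. ⊥bis P6·P4 via (45.77,38.565): [(0, 76.694) (0, 0) (30.7032, 0) (34.0244, 16.1929)]  |A|=1553.3216
7. ⊥bis P6·P5 via (39.285,36.96): [(0, 76.694) (0, 0) (30.7032, 0) (34.0244, 16.1929)]  |A|=1553.3216
8. ⊥bis P6·P7 via (15.455,48.905): [(15.6392, 48.8849) (0, 50.5931) (0, 0) (30.7032, 0) (34.0244, 16.1929)]  |A|=1349.2221
9. ⊥bis P6·P8 via (37.435,30.55): [(15.6392, 48.8849) (0, 50.5931) (0, 0) (30.7032, 0) (34.0244, 16.1929)]  |A|=1349.2221
10. ⊥bis P6·P9 via (42.415,29.14): [(15.6392, 48.8849) (0, 50.5931) (0, 0) (30.7032, 0) (34.0244, 16.1929)]  |A|=1349.2221
11. canonical 5-gon: [(15.6392, 48.8849) (0, 50.5931) (0, 0) (30.7032, 0) (34.0244, 16.1929)]
12. shoelace: 1349.2221

Area of P6's cell: 1349.2221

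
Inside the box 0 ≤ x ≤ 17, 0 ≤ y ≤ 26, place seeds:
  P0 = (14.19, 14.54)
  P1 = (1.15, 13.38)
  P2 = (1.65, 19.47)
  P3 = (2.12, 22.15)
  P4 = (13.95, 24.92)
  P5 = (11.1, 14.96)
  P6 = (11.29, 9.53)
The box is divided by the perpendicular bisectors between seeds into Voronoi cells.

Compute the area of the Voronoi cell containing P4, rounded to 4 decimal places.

Area of P4's cell: 52.2557

1. box [0,17]×[0,26]: [(0, 0) (17, 0) (17, 26) (0, 26)]
2. ⊥bis P4·P0 via (14.07,19.73): [(0, 19.4047) (17, 19.7977) (17, 26) (0, 26)]  |A|=108.7794
3. ⊥bis P4·P1 via (7.55,19.15): [(7.1709, 19.5705) (17, 19.7977) (17, 26) (1.3743, 26)]  |A|=80.7141
4. ⊥bis P4·P2 via (7.8,22.195): [(8.9447, 19.6115) (17, 19.7977) (17, 26) (6.114, 26)]  |A|=59.7529
5. ⊥bis P4·P3 via (8.035,23.535): [(8.9536, 19.6117) (17, 19.7977) (17, 26) (7.4578, 26)]  |A|=55.4319
6. ⊥bis P4·P5 via (12.525,19.94): [(8.6148, 21.0589) (13.3195, 19.7126) (17, 19.7977) (17, 26) (7.4578, 26)]  |A|=52.2557
7. ⊥bis P4·P6 via (12.62,17.225): [(8.6148, 21.0589) (13.3195, 19.7126) (17, 19.7977) (17, 26) (7.4578, 26)]  |A|=52.2557
8. canonical 5-gon: [(8.6148, 21.0589) (13.3195, 19.7126) (17, 19.7977) (17, 26) (7.4578, 26)]
9. shoelace: 52.2557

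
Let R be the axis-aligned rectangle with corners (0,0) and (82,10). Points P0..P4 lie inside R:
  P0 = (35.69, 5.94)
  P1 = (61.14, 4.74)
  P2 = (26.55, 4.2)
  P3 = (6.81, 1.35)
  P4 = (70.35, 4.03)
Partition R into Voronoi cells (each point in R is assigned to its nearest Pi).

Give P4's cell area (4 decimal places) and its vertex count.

1. box [0,82]×[0,10]: [(0, 0) (82, 0) (82, 10) (0, 10)]
2. ⊥bis P4·P0 via (53.02,4.985): [(52.7453, 0) (82, 0) (82, 10) (53.2964, 10)]  |A|=289.7917
3. ⊥bis P4·P1 via (65.745,4.385): [(65.407, 0) (82, 0) (82, 10) (66.1779, 10)]  |A|=162.0759
4. ⊥bis P4·P2 via (48.45,4.115): [(65.407, 0) (82, 0) (82, 10) (66.1779, 10)]  |A|=162.0759
5. ⊥bis P4·P3 via (38.58,2.69): [(65.407, 0) (82, 0) (82, 10) (66.1779, 10)]  |A|=162.0759
6. canonical 4-gon: [(65.407, 0) (82, 0) (82, 10) (66.1779, 10)]
7. shoelace: 162.0759

Area of P4's cell: 162.0759 (4 vertices)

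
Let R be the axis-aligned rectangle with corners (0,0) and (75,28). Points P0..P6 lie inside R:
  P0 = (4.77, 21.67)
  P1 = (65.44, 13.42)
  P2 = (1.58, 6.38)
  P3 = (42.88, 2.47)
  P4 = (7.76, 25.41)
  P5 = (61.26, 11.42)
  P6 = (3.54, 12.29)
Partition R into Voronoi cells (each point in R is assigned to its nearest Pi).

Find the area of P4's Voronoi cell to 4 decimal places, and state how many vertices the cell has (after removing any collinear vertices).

Area of P4's cell: 287.9778 (4 vertices)

1. box [0,75]×[0,28]: [(0, 0) (75, 0) (75, 28) (0, 28)]
2. ⊥bis P4·P0 via (6.265,23.54): [(35.7097, 0) (75, 0) (75, 28) (0.6863, 28)]  |A|=1590.4567
3. ⊥bis P4·P1 via (36.6,19.415): [(33.0124, 2.1564) (38.3846, 28) (0.6863, 28)]  |A|=487.1307
4. ⊥bis P4·P2 via (4.67,15.895): [(23.4605, 9.7928) (33.8954, 6.404) (38.3846, 28) (0.6863, 28)]  |A|=463.4726
5. ⊥bis P4·P3 via (25.32,13.94): [(22.9025, 10.2389) (34.5038, 28) (0.6863, 28)]  |A|=300.3185
6. ⊥bis P4·P5 via (34.51,18.415): [(22.9025, 10.2389) (34.5038, 28) (0.6863, 28)]  |A|=300.3185
7. ⊥bis P4·P6 via (5.65,18.85): [(16.4944, 15.3619) (24.5552, 12.7692) (34.5038, 28) (0.6863, 28)]  |A|=287.9778
8. canonical 4-gon: [(16.4944, 15.3619) (24.5552, 12.7692) (34.5038, 28) (0.6863, 28)]
9. shoelace: 287.9778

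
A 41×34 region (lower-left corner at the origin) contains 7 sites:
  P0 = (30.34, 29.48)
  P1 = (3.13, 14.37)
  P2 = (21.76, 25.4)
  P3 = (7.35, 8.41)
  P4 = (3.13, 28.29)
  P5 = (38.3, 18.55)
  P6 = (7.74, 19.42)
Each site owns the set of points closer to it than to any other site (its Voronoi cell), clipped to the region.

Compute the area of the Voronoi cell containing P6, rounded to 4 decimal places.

1. box [0,41]×[0,34]: [(0, 0) (41, 0) (41, 34) (0, 34)]
2. ⊥bis P6·P0 via (19.04,24.45): [(0, 0) (29.9235, 0) (14.789, 34) (0, 34)]  |A|=760.1121
3. ⊥bis P6·P1 via (5.435,16.895): [(0, 21.8565) (23.9425, 0) (29.9235, 0) (14.789, 34) (0, 34)]  |A|=498.4626
4. ⊥bis P6·P2 via (14.75,22.41): [(0, 21.8565) (23.9425, 0) (24.3086, 0) (9.8065, 34) (0, 34)]  |A|=318.3071
5. ⊥bis P6·P3 via (7.545,13.915): [(0, 21.8565) (8.746, 13.8725) (18.5395, 13.5255) (9.8065, 34) (0, 34)]  |A|=250.5374
6. ⊥bis P6·P4 via (5.435,23.855): [(0.5767, 21.33) (8.746, 13.8725) (18.5395, 13.5255) (12.5552, 27.5556)]  |A|=137.7582
7. ⊥bis P6·P5 via (23.02,18.985): [(0.5767, 21.33) (8.746, 13.8725) (18.5395, 13.5255) (12.5552, 27.5556)]  |A|=137.7582
8. canonical 4-gon: [(0.5767, 21.33) (8.746, 13.8725) (18.5395, 13.5255) (12.5552, 27.5556)]
9. shoelace: 137.7582

Area of P6's cell: 137.7582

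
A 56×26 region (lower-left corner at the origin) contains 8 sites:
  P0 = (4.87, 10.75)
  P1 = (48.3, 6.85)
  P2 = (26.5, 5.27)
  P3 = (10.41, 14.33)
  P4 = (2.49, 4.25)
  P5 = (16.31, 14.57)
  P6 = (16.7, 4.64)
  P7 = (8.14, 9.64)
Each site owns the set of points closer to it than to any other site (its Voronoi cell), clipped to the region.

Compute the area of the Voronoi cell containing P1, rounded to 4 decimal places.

1. box [0,56]×[0,26]: [(0, 0) (56, 0) (56, 26) (0, 26)]
2. ⊥bis P1·P0 via (26.585,8.8): [(25.7948, 0) (56, 0) (56, 26) (28.1296, 26)]  |A|=754.9839
3. ⊥bis P1·P2 via (37.4,6.06): [(37.8392, 0) (56, 0) (56, 26) (35.9548, 26)]  |A|=496.6778
4. ⊥bis P1·P3 via (29.355,10.59): [(37.8392, 0) (56, 0) (56, 26) (35.9548, 26)]  |A|=496.6778
5. ⊥bis P1·P4 via (25.395,5.55): [(37.8392, 0) (56, 0) (56, 26) (35.9548, 26)]  |A|=496.6778
6. ⊥bis P1·P5 via (32.305,10.71): [(35.9641, 25.8723) (37.8392, 0) (56, 0) (56, 26) (35.9949, 26)]  |A|=496.6752
7. ⊥bis P1·P6 via (32.5,5.745): [(35.9641, 25.8723) (37.8392, 0) (56, 0) (56, 26) (35.9949, 26)]  |A|=496.6752
8. ⊥bis P1·P7 via (28.22,8.245): [(35.9641, 25.8723) (37.8392, 0) (56, 0) (56, 26) (35.9949, 26)]  |A|=496.6752
9. canonical 5-gon: [(35.9641, 25.8723) (37.8392, 0) (56, 0) (56, 26) (35.9949, 26)]
10. shoelace: 496.6752

Area of P1's cell: 496.6752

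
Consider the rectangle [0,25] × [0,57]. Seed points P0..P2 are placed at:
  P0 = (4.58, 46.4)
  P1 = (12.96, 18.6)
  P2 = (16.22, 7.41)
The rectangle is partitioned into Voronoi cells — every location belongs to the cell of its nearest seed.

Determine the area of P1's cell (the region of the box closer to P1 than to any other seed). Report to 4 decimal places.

1. box [0,25]×[0,57]: [(0, 0) (25, 0) (25, 57) (0, 57)]
2. ⊥bis P1·P0 via (8.77,32.5): [(0, 29.8564) (0, 0) (25, 0) (25, 37.3924)]  |A|=840.6092
3. ⊥bis P1·P2 via (14.59,13.005): [(0, 29.8564) (0, 8.7545) (25, 16.0378) (25, 37.3924)]  |A|=530.7062
4. canonical 4-gon: [(0, 29.8564) (0, 8.7545) (25, 16.0378) (25, 37.3924)]
5. shoelace: 530.7062

Area of P1's cell: 530.7062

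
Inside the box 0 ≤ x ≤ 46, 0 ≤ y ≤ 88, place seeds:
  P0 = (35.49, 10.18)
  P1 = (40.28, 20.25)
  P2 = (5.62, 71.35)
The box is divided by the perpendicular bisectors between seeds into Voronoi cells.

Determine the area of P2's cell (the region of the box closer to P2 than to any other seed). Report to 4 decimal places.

1. box [0,46]×[0,88]: [(0, 0) (46, 0) (46, 88) (0, 88)]
2. ⊥bis P2·P0 via (20.555,40.765): [(0, 30.7278) (46, 53.1901) (46, 88) (0, 88)]  |A|=2117.8896
3. ⊥bis P2·P1 via (22.95,45.8): [(0, 30.7278) (2.6017, 31.9982) (46, 61.4343) (46, 88) (0, 88)]  |A|=1938.997
4. canonical 5-gon: [(0, 30.7278) (2.6017, 31.9982) (46, 61.4343) (46, 88) (0, 88)]
5. shoelace: 1938.997

Area of P2's cell: 1938.9970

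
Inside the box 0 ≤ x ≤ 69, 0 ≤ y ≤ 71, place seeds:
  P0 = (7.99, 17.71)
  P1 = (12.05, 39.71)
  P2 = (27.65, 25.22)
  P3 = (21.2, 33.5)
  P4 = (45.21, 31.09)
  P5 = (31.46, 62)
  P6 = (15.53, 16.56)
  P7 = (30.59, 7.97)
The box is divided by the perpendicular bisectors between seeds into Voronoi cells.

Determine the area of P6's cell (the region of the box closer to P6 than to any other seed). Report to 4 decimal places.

Area of P6's cell: 255.3230

1. box [0,69]×[0,71]: [(0, 0) (69, 0) (69, 71) (0, 71)]
2. ⊥bis P6·P0 via (11.76,17.135): [(9.1466, 0) (69, 0) (69, 71) (19.9755, 71)]  |A|=3865.167
3. ⊥bis P6·P1 via (13.79,28.135): [(13.4295, 28.0808) (9.1466, 0) (69, 0) (69, 36.4344)]  |A|=1852.7055
4. ⊥bis P6·P2 via (21.59,20.89): [(16.1589, 28.4911) (13.4295, 28.0808) (9.1466, 0) (36.5164, 0)]  |A|=427.3408
5. ⊥bis P6·P3 via (18.365,25.03): [(18.7158, 24.9126) (13.2265, 26.7499) (9.1466, 0) (36.5164, 0)]  |A|=418.0934
6. ⊥bis P6·P4 via (30.37,23.825): [(18.7158, 24.9126) (13.2265, 26.7499) (9.1466, 0) (36.5164, 0)]  |A|=418.0934
7. ⊥bis P6·P5 via (23.495,39.28): [(18.7158, 24.9126) (13.2265, 26.7499) (9.1466, 0) (36.5164, 0)]  |A|=418.0934
8. ⊥bis P6·P7 via (23.06,12.265): [(25.1432, 15.9172) (18.7158, 24.9126) (13.2265, 26.7499) (9.1466, 0) (16.0642, 0)]  |A|=255.323
9. canonical 5-gon: [(25.1432, 15.9172) (18.7158, 24.9126) (13.2265, 26.7499) (9.1466, 0) (16.0642, 0)]
10. shoelace: 255.323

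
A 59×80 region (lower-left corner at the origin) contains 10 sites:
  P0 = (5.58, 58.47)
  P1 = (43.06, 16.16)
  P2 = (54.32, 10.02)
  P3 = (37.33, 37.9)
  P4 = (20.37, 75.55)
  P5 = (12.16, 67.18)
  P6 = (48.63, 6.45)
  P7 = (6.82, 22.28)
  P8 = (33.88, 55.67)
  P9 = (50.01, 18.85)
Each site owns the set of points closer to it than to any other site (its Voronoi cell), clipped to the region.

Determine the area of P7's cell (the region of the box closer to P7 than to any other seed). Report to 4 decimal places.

Area of P7's cell: 914.2023

1. box [0,59]×[0,80]: [(0, 0) (59, 0) (59, 80) (0, 80)]
2. ⊥bis P7·P0 via (6.2,40.375): [(0, 40.1626) (0, 0) (59, 0) (59, 42.1841)]  |A|=2429.2272
3. ⊥bis P7·P1 via (24.94,19.22): [(28.6424, 41.144) (0, 40.1626) (0, 0) (21.6942, 0)]  |A|=1021.4693
4. ⊥bis P7·P2 via (30.57,16.15): [(28.6424, 41.144) (0, 40.1626) (0, 0) (21.6942, 0)]  |A|=1021.4693
5. ⊥bis P7·P3 via (22.075,30.09): [(25.6097, 23.1858) (16.6266, 40.7323) (0, 40.1626) (0, 0) (21.6942, 0)]  |A|=914.2023
6. ⊥bis P7·P4 via (13.595,48.915): [(25.6097, 23.1858) (16.6266, 40.7323) (0, 40.1626) (0, 0) (21.6942, 0)]  |A|=914.2023
7. ⊥bis P7·P5 via (9.49,44.73): [(25.6097, 23.1858) (16.6266, 40.7323) (0, 40.1626) (0, 0) (21.6942, 0)]  |A|=914.2023
8. ⊥bis P7·P6 via (27.725,14.365): [(25.6097, 23.1858) (16.6266, 40.7323) (0, 40.1626) (0, 0) (21.6942, 0)]  |A|=914.2023
9. ⊥bis P7·P8 via (20.35,38.975): [(25.6097, 23.1858) (16.6266, 40.7323) (0, 40.1626) (0, 0) (21.6942, 0)]  |A|=914.2023
10. ⊥bis P7·P9 via (28.415,20.565): [(25.6097, 23.1858) (16.6266, 40.7323) (0, 40.1626) (0, 0) (21.6942, 0)]  |A|=914.2023
11. canonical 5-gon: [(25.6097, 23.1858) (16.6266, 40.7323) (0, 40.1626) (0, 0) (21.6942, 0)]
12. shoelace: 914.2023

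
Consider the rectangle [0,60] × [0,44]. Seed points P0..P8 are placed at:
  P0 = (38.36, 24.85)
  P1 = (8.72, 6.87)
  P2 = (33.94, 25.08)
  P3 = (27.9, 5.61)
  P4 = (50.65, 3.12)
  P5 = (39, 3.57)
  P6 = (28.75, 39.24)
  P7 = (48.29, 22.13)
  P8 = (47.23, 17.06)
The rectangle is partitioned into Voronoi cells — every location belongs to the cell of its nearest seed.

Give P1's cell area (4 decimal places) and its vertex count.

Area of P1's cell: 528.7121 (5 vertices)

1. box [0,60]×[0,44]: [(0, 0) (60, 0) (60, 44) (0, 44)]
2. ⊥bis P1·P0 via (23.54,15.86): [(0, 0) (33.1609, 0) (6.4699, 44) (0, 44)]  |A|=871.8775
3. ⊥bis P1·P2 via (21.33,15.975): [(0, 0) (32.8647, 0) (1.0947, 44) (0, 44)]  |A|=747.1056
4. ⊥bis P1·P3 via (18.31,6.24): [(0, 0) (17.9001, 0) (19.148, 18.9969) (1.0947, 44) (0, 44)]  |A|=604.9649
5. ⊥bis P1·P4 via (29.685,4.995): [(0, 0) (17.9001, 0) (19.148, 18.9969) (1.0947, 44) (0, 44)]  |A|=604.9649
6. ⊥bis P1·P5 via (23.86,5.22): [(0, 0) (17.9001, 0) (19.148, 18.9969) (1.0947, 44) (0, 44)]  |A|=604.9649
7. ⊥bis P1·P6 via (18.735,23.055): [(0, 34.6479) (0, 0) (17.9001, 0) (19.148, 18.9969) (14.185, 25.8704)]  |A|=528.7121
8. ⊥bis P1·P7 via (28.505,14.5): [(0, 34.6479) (0, 0) (17.9001, 0) (19.148, 18.9969) (14.185, 25.8704)]  |A|=528.7121
9. ⊥bis P1·P8 via (27.975,11.965): [(0, 34.6479) (0, 0) (17.9001, 0) (19.148, 18.9969) (14.185, 25.8704)]  |A|=528.7121
10. canonical 5-gon: [(0, 34.6479) (0, 0) (17.9001, 0) (19.148, 18.9969) (14.185, 25.8704)]
11. shoelace: 528.7121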